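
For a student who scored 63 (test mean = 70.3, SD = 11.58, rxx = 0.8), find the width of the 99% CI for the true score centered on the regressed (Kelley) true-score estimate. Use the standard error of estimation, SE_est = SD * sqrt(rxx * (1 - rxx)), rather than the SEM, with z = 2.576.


True score estimate = 0.8*63 + 0.2*70.3 = 64.46
SE_est = SD * sqrt(rxx * (1 - rxx)) = 11.58 * sqrt(0.8 * 0.2) = 11.58 * sqrt(0.16) = 4.632
CI = T_est +/- z * SE_est, so width = 2 * z * SE_est = 2 * 2.576 * 4.632
Width = 23.8641

23.8641


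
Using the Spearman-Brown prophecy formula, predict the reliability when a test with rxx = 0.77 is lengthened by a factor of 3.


r_new = (n * rxx) / (1 + (n-1) * rxx)
r_new = (3 * 0.77) / (1 + 2 * 0.77)
r_new = 2.31 / 2.54
r_new = 0.9094

0.9094


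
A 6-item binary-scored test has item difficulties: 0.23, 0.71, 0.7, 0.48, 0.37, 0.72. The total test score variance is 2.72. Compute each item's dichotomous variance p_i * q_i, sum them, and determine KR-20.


For each item, compute p_i * q_i:
  Item 1: 0.23 * 0.77 = 0.1771
  Item 2: 0.71 * 0.29 = 0.2059
  Item 3: 0.7 * 0.3 = 0.21
  Item 4: 0.48 * 0.52 = 0.2496
  Item 5: 0.37 * 0.63 = 0.2331
  Item 6: 0.72 * 0.28 = 0.2016
Sum(p_i * q_i) = 0.1771 + 0.2059 + 0.21 + 0.2496 + 0.2331 + 0.2016 = 1.2773
KR-20 = (k/(k-1)) * (1 - Sum(p_i*q_i) / Var_total)
= (6/5) * (1 - 1.2773/2.72)
= 1.2 * 0.5304
KR-20 = 0.6365

0.6365


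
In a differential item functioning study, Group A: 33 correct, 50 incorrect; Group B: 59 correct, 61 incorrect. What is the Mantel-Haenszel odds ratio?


Odds_A = 33/50 = 0.66
Odds_B = 59/61 = 0.9672
OR = Odds_A / Odds_B = 0.66 / 0.9672
Exactly, OR = (33 * 61) / (50 * 59) = 2013 / 2950
OR = 0.6824

0.6824


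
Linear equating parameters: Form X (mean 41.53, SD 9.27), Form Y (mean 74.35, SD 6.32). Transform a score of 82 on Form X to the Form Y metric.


slope = SD_Y / SD_X = 6.32 / 9.27 ~ 0.6818
intercept = mean_Y - slope * mean_X = 74.35 - (6.32 / 9.27) * 41.53 ~ 46.0361
Y = slope * X + intercept. To avoid rounding drift from the rounded slope/intercept, evaluate the equivalent form Y = mean_Y + SD_Y * (X - mean_X) / SD_X at full precision:
Y = 74.35 + 6.32 * (82 - 41.53) / 9.27
Y = 74.35 + 6.32 * 40.47 / 9.27
Y = 74.35 + 255.7704 / 9.27
Y = 74.35 + 27.5912
Y = 101.9412

101.9412


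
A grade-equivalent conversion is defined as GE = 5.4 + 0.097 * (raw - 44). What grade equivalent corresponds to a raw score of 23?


raw - median = 23 - 44 = -21
slope * diff = 0.097 * -21 = -2.037
GE = 5.4 + -2.037
GE = 3.363

3.363


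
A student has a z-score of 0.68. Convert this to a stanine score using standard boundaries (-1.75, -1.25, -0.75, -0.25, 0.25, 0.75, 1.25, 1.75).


Stanine boundaries: [-1.75, -1.25, -0.75, -0.25, 0.25, 0.75, 1.25, 1.75]
z = 0.68
Check each boundary:
  z >= -1.75 -> could be stanine 2
  z >= -1.25 -> could be stanine 3
  z >= -0.75 -> could be stanine 4
  z >= -0.25 -> could be stanine 5
  z >= 0.25 -> could be stanine 6
  z < 0.75
  z < 1.25
  z < 1.75
Highest qualifying boundary gives stanine = 6

6


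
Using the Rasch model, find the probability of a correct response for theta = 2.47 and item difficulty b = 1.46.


theta - b = 2.47 - 1.46 = 1.01
exp(-(theta - b)) = exp(-1.01) = 0.3642
P = 1 / (1 + 0.3642)
P = 0.733

0.733


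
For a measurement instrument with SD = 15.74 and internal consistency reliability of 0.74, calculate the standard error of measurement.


SEM = SD * sqrt(1 - rxx)
SEM = 15.74 * sqrt(1 - 0.74)
SEM = 15.74 * sqrt(0.26) = 15.74 * 0.509902
SEM = 8.0259

8.0259


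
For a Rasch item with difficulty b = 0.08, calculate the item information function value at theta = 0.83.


P = 1/(1+exp(-(0.83-0.08))) = 0.6792
I = P*(1-P) = 0.6792 * 0.3208
I = 0.2179

0.2179


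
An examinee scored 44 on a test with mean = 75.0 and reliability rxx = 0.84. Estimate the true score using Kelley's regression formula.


T_est = rxx * X + (1 - rxx) * mean
T_est = 0.84 * 44 + 0.16 * 75.0
T_est = 36.96 + 12.0
T_est = 48.96

48.96


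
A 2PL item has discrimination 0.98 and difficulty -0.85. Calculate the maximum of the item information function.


For 2PL, max info at theta = b = -0.85
I_max = a^2 / 4 = 0.98^2 / 4
= 0.9604 / 4
I_max = 0.2401

0.2401


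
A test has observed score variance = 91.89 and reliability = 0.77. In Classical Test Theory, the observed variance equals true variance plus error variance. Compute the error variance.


var_true = rxx * var_obs = 0.77 * 91.89 = 70.7553
var_error = var_obs - var_true
var_error = 91.89 - 70.7553
var_error = 21.1347

21.1347


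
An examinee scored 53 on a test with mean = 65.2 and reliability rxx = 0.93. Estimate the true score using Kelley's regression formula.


T_est = rxx * X + (1 - rxx) * mean
T_est = 0.93 * 53 + 0.07 * 65.2
T_est = 49.29 + 4.564
T_est = 53.854

53.854


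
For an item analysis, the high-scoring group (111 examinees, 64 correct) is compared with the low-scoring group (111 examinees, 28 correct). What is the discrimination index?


p_upper = 64/111 = 0.5766
p_lower = 28/111 = 0.2523
D = 0.5766 - 0.2523 = 0.3243

0.3243


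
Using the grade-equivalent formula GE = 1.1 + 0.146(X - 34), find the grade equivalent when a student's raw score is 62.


raw - median = 62 - 34 = 28
slope * diff = 0.146 * 28 = 4.088
GE = 1.1 + 4.088
GE = 5.188

5.188


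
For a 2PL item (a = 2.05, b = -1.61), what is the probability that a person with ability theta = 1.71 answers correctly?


a*(theta - b) = 2.05 * (1.71 - -1.61) = 6.806
exp(-6.806) = 0.0011
P = 1 / (1 + 0.0011)
P = 0.9989

0.9989


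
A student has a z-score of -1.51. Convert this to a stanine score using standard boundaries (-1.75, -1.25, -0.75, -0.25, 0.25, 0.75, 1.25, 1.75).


Stanine boundaries: [-1.75, -1.25, -0.75, -0.25, 0.25, 0.75, 1.25, 1.75]
z = -1.51
Check each boundary:
  z >= -1.75 -> could be stanine 2
  z < -1.25
  z < -0.75
  z < -0.25
  z < 0.25
  z < 0.75
  z < 1.25
  z < 1.75
Highest qualifying boundary gives stanine = 2

2


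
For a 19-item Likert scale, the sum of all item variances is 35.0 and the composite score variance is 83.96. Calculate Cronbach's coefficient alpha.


alpha = (k/(k-1)) * (1 - sum(si^2)/s_total^2)
= (19/18) * (1 - 35.0/83.96)
alpha = 0.6155

0.6155


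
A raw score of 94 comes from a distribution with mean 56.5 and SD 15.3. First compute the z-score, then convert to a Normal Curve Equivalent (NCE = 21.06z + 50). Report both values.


z = (X - mean) / SD = (94 - 56.5) / 15.3
z = 37.5 / 15.3
z = 2.451
NCE = NCE = 21.06z + 50
Carry z at full precision (z = 37.5 / 15.3) into the conversion:
NCE = 21.06 * (37.5 / 15.3) + 50 = 789.75 / 15.3 + 50
NCE = 51.6176 + 50
NCE = 101.6176

101.6176


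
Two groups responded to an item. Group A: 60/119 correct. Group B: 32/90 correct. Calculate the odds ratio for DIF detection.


Odds_A = 60/59 = 1.0169
Odds_B = 32/58 = 0.5517
OR = Odds_A / Odds_B = 1.0169 / 0.5517
Exactly, OR = (60 * 58) / (59 * 32) = 3480 / 1888
OR = 1.8432

1.8432


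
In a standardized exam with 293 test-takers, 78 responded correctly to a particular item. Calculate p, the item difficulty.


Item difficulty p = number correct / total examinees
p = 78 / 293
p = 0.2662

0.2662


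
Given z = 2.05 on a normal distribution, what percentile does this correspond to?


CDF(z) = 0.5 * (1 + erf(z/sqrt(2)))
erf(1.4496) = 0.9596
CDF = 0.9798
Percentile rank = 0.9798 * 100 = 97.98

97.98


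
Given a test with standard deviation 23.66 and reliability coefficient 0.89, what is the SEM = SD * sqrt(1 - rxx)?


SEM = SD * sqrt(1 - rxx)
SEM = 23.66 * sqrt(1 - 0.89)
SEM = 23.66 * sqrt(0.11) = 23.66 * 0.331662
SEM = 7.8471

7.8471


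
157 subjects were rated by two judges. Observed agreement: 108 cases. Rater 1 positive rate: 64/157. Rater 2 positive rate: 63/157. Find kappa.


P_o = 108/157 = 0.687898
P_e = (64*63 + 93*94) / 24649 = 0.518236
kappa = (P_o - P_e) / (1 - P_e)
kappa = (0.687898 - 0.518236) / (1 - 0.518236)
kappa = 0.3522

0.3522


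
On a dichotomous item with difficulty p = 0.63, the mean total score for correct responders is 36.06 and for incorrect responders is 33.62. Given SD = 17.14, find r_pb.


q = 1 - p = 0.37
rpb = ((M1 - M0) / SD) * sqrt(p * q)
rpb = ((36.06 - 33.62) / 17.14) * sqrt(0.63 * 0.37)
rpb = 0.0687

0.0687


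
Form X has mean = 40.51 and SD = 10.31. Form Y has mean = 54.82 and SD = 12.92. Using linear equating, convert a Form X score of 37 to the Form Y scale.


slope = SD_Y / SD_X = 12.92 / 10.31 ~ 1.2532
intercept = mean_Y - slope * mean_X = 54.82 - (12.92 / 10.31) * 40.51 ~ 4.0548
Y = slope * X + intercept. To avoid rounding drift from the rounded slope/intercept, evaluate the equivalent form Y = mean_Y + SD_Y * (X - mean_X) / SD_X at full precision:
Y = 54.82 + 12.92 * (37 - 40.51) / 10.31
Y = 54.82 - 12.92 * 3.51 / 10.31
Y = 54.82 - 45.3492 / 10.31
Y = 54.82 - 4.3986
Y = 50.4214

50.4214


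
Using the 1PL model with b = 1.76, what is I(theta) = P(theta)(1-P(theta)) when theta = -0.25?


P = 1/(1+exp(-(-0.25-1.76))) = 0.1182
I = P*(1-P) = 0.1182 * 0.8818
I = 0.1042

0.1042


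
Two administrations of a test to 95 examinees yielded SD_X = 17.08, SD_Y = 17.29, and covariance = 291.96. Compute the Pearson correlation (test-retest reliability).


r = cov(X,Y) / (SD_X * SD_Y)
r = 291.96 / (17.08 * 17.29)
r = 291.96 / 295.3132
r = 0.9886

0.9886


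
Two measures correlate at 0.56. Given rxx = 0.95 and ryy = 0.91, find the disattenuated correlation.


r_corrected = rxy / sqrt(rxx * ryy)
= 0.56 / sqrt(0.95 * 0.91)
= 0.56 / sqrt(0.8645)
= 0.56 / 0.929785
r_corrected = 0.6023

0.6023


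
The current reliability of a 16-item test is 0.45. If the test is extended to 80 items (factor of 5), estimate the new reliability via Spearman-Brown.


r_new = (n * rxx) / (1 + (n-1) * rxx)
r_new = (5 * 0.45) / (1 + 4 * 0.45)
r_new = 2.25 / 2.8
r_new = 0.8036

0.8036


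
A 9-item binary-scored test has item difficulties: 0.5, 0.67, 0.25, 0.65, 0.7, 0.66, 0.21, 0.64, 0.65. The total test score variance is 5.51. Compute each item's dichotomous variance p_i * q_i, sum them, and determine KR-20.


For each item, compute p_i * q_i:
  Item 1: 0.5 * 0.5 = 0.25
  Item 2: 0.67 * 0.33 = 0.2211
  Item 3: 0.25 * 0.75 = 0.1875
  Item 4: 0.65 * 0.35 = 0.2275
  Item 5: 0.7 * 0.3 = 0.21
  Item 6: 0.66 * 0.34 = 0.2244
  Item 7: 0.21 * 0.79 = 0.1659
  Item 8: 0.64 * 0.36 = 0.2304
  Item 9: 0.65 * 0.35 = 0.2275
Sum(p_i * q_i) = 0.25 + 0.2211 + 0.1875 + 0.2275 + 0.21 + 0.2244 + 0.1659 + 0.2304 + 0.2275 = 1.9443
KR-20 = (k/(k-1)) * (1 - Sum(p_i*q_i) / Var_total)
= (9/8) * (1 - 1.9443/5.51)
= 1.125 * 0.6471
KR-20 = 0.728

0.728


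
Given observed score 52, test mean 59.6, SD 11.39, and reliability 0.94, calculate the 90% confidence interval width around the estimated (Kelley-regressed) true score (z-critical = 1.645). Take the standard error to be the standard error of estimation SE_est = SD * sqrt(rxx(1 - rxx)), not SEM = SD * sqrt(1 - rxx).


True score estimate = 0.94*52 + 0.06*59.6 = 52.456
SE_est = SD * sqrt(rxx * (1 - rxx)) = 11.39 * sqrt(0.94 * 0.06) = 11.39 * sqrt(0.0564) = 2.704975
CI = T_est +/- z * SE_est, so width = 2 * z * SE_est = 2 * 1.645 * 2.704975
Width = 8.8994

8.8994


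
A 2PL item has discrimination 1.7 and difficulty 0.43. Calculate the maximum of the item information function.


For 2PL, max info at theta = b = 0.43
I_max = a^2 / 4 = 1.7^2 / 4
= 2.89 / 4
I_max = 0.7225

0.7225


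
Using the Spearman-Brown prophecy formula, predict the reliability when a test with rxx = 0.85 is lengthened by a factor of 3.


r_new = (n * rxx) / (1 + (n-1) * rxx)
r_new = (3 * 0.85) / (1 + 2 * 0.85)
r_new = 2.55 / 2.7
r_new = 0.9444

0.9444


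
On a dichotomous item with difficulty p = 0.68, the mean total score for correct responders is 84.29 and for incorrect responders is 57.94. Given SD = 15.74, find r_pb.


q = 1 - p = 0.32
rpb = ((M1 - M0) / SD) * sqrt(p * q)
rpb = ((84.29 - 57.94) / 15.74) * sqrt(0.68 * 0.32)
rpb = 0.7809

0.7809


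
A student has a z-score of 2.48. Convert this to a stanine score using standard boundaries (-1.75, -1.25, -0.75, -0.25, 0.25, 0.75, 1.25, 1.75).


Stanine boundaries: [-1.75, -1.25, -0.75, -0.25, 0.25, 0.75, 1.25, 1.75]
z = 2.48
Check each boundary:
  z >= -1.75 -> could be stanine 2
  z >= -1.25 -> could be stanine 3
  z >= -0.75 -> could be stanine 4
  z >= -0.25 -> could be stanine 5
  z >= 0.25 -> could be stanine 6
  z >= 0.75 -> could be stanine 7
  z >= 1.25 -> could be stanine 8
  z >= 1.75 -> could be stanine 9
Highest qualifying boundary gives stanine = 9

9


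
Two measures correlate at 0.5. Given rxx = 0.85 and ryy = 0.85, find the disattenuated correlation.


r_corrected = rxy / sqrt(rxx * ryy)
= 0.5 / sqrt(0.85 * 0.85)
= 0.5 / sqrt(0.7225)
= 0.5 / 0.85
r_corrected = 0.5882

0.5882


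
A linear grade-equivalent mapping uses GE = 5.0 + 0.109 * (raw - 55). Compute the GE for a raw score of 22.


raw - median = 22 - 55 = -33
slope * diff = 0.109 * -33 = -3.597
GE = 5.0 + -3.597
GE = 1.403

1.403


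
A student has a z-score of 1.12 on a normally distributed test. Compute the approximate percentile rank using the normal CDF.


CDF(z) = 0.5 * (1 + erf(z/sqrt(2)))
erf(0.792) = 0.7373
CDF = 0.8686
Percentile rank = 0.8686 * 100 = 86.86

86.86


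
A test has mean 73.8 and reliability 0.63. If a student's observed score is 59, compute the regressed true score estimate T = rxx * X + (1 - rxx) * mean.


T_est = rxx * X + (1 - rxx) * mean
T_est = 0.63 * 59 + 0.37 * 73.8
T_est = 37.17 + 27.306
T_est = 64.476

64.476


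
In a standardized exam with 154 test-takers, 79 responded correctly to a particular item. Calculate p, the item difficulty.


Item difficulty p = number correct / total examinees
p = 79 / 154
p = 0.513

0.513


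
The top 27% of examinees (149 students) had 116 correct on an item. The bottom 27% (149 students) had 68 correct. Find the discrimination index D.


p_upper = 116/149 = 0.7785
p_lower = 68/149 = 0.4564
D = 0.7785 - 0.4564 = 0.3221

0.3221


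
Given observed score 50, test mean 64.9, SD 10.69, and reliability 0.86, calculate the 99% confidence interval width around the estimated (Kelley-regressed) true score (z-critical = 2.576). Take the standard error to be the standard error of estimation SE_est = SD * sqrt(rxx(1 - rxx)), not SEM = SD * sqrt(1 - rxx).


True score estimate = 0.86*50 + 0.14*64.9 = 52.086
SE_est = SD * sqrt(rxx * (1 - rxx)) = 10.69 * sqrt(0.86 * 0.14) = 10.69 * sqrt(0.1204) = 3.709291
CI = T_est +/- z * SE_est, so width = 2 * z * SE_est = 2 * 2.576 * 3.709291
Width = 19.1103

19.1103


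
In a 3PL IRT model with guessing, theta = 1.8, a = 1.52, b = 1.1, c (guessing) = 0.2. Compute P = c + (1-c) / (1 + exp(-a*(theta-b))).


logit = 1.52*(1.8 - 1.1) = 1.064
P* = 1/(1 + exp(-1.064)) = 0.7435
P = 0.2 + (1 - 0.2) * 0.7435
P = 0.7948

0.7948


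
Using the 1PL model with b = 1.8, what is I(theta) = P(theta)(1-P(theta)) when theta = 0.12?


P = 1/(1+exp(-(0.12-1.8))) = 0.1571
I = P*(1-P) = 0.1571 * 0.8429
I = 0.1324

0.1324


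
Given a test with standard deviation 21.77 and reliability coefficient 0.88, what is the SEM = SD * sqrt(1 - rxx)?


SEM = SD * sqrt(1 - rxx)
SEM = 21.77 * sqrt(1 - 0.88)
SEM = 21.77 * sqrt(0.12) = 21.77 * 0.34641
SEM = 7.5413

7.5413


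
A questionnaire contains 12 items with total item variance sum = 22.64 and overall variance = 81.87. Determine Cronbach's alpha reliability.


alpha = (k/(k-1)) * (1 - sum(si^2)/s_total^2)
= (12/11) * (1 - 22.64/81.87)
alpha = 0.7892

0.7892


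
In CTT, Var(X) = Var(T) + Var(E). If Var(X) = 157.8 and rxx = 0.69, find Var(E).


var_true = rxx * var_obs = 0.69 * 157.8 = 108.882
var_error = var_obs - var_true
var_error = 157.8 - 108.882
var_error = 48.918

48.918


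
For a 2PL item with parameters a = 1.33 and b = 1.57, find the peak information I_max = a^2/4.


For 2PL, max info at theta = b = 1.57
I_max = a^2 / 4 = 1.33^2 / 4
= 1.7689 / 4
I_max = 0.4422

0.4422


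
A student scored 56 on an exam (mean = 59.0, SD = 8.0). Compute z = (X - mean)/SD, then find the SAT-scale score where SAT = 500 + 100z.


z = (X - mean) / SD = (56 - 59.0) / 8.0
z = -3.0 / 8.0
z = -0.375
SAT-scale = SAT = 500 + 100z
Carry z at full precision (z = -3.0 / 8.0) into the conversion:
SAT-scale = 500 + 100 * (-3.0 / 8.0) = 500 + -300 / 8.0
SAT-scale = 500 + -37.5
SAT-scale = 462.5

462.5


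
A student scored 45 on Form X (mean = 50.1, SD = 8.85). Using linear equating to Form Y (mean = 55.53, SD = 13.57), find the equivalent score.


slope = SD_Y / SD_X = 13.57 / 8.85 ~ 1.5333
intercept = mean_Y - slope * mean_X = 55.53 - (13.57 / 8.85) * 50.1 ~ -21.29
Y = slope * X + intercept. To avoid rounding drift from the rounded slope/intercept, evaluate the equivalent form Y = mean_Y + SD_Y * (X - mean_X) / SD_X at full precision:
Y = 55.53 + 13.57 * (45 - 50.1) / 8.85
Y = 55.53 - 13.57 * 5.1 / 8.85
Y = 55.53 - 69.207 / 8.85
Y = 55.53 - 7.82
Y = 47.71

47.71


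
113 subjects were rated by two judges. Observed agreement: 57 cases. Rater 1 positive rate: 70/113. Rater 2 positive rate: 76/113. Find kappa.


P_o = 57/113 = 0.504425
P_e = (70*76 + 43*37) / 12769 = 0.541233
kappa = (P_o - P_e) / (1 - P_e)
kappa = (0.504425 - 0.541233) / (1 - 0.541233)
kappa = -0.0802

-0.0802


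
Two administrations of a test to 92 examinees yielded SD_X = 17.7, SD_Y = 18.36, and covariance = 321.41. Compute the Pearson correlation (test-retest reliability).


r = cov(X,Y) / (SD_X * SD_Y)
r = 321.41 / (17.7 * 18.36)
r = 321.41 / 324.972
r = 0.989

0.989


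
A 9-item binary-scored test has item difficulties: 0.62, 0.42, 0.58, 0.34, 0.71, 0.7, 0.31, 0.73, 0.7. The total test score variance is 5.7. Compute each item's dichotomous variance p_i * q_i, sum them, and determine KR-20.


For each item, compute p_i * q_i:
  Item 1: 0.62 * 0.38 = 0.2356
  Item 2: 0.42 * 0.58 = 0.2436
  Item 3: 0.58 * 0.42 = 0.2436
  Item 4: 0.34 * 0.66 = 0.2244
  Item 5: 0.71 * 0.29 = 0.2059
  Item 6: 0.7 * 0.3 = 0.21
  Item 7: 0.31 * 0.69 = 0.2139
  Item 8: 0.73 * 0.27 = 0.1971
  Item 9: 0.7 * 0.3 = 0.21
Sum(p_i * q_i) = 0.2356 + 0.2436 + 0.2436 + 0.2244 + 0.2059 + 0.21 + 0.2139 + 0.1971 + 0.21 = 1.9841
KR-20 = (k/(k-1)) * (1 - Sum(p_i*q_i) / Var_total)
= (9/8) * (1 - 1.9841/5.7)
= 1.125 * 0.6519
KR-20 = 0.7334

0.7334


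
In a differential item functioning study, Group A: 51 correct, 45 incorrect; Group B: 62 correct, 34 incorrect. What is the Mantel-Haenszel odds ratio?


Odds_A = 51/45 = 1.1333
Odds_B = 62/34 = 1.8235
OR = Odds_A / Odds_B = 1.1333 / 1.8235
Exactly, OR = (51 * 34) / (45 * 62) = 1734 / 2790
OR = 0.6215

0.6215


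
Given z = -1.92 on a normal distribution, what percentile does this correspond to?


CDF(z) = 0.5 * (1 + erf(z/sqrt(2)))
erf(-1.3576) = -0.9451
CDF = 0.0274
Percentile rank = 0.0274 * 100 = 2.74

2.74


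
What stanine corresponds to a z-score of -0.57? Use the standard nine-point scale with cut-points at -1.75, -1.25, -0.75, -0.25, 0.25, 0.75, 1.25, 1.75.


Stanine boundaries: [-1.75, -1.25, -0.75, -0.25, 0.25, 0.75, 1.25, 1.75]
z = -0.57
Check each boundary:
  z >= -1.75 -> could be stanine 2
  z >= -1.25 -> could be stanine 3
  z >= -0.75 -> could be stanine 4
  z < -0.25
  z < 0.25
  z < 0.75
  z < 1.25
  z < 1.75
Highest qualifying boundary gives stanine = 4

4


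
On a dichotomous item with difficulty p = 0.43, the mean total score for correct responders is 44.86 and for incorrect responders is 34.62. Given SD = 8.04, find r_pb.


q = 1 - p = 0.57
rpb = ((M1 - M0) / SD) * sqrt(p * q)
rpb = ((44.86 - 34.62) / 8.04) * sqrt(0.43 * 0.57)
rpb = 0.6305

0.6305


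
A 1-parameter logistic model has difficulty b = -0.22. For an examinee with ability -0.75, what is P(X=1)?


theta - b = -0.75 - -0.22 = -0.53
exp(-(theta - b)) = exp(0.53) = 1.6989
P = 1 / (1 + 1.6989)
P = 0.3705

0.3705


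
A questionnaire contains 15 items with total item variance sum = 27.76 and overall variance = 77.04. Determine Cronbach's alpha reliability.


alpha = (k/(k-1)) * (1 - sum(si^2)/s_total^2)
= (15/14) * (1 - 27.76/77.04)
alpha = 0.6854

0.6854


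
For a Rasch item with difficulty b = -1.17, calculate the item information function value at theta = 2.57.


P = 1/(1+exp(-(2.57--1.17))) = 0.9768
I = P*(1-P) = 0.9768 * 0.0232
I = 0.0227

0.0227


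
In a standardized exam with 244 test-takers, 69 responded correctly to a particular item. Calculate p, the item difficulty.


Item difficulty p = number correct / total examinees
p = 69 / 244
p = 0.2828

0.2828


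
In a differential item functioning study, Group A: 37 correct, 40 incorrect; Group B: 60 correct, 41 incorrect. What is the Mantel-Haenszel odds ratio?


Odds_A = 37/40 = 0.925
Odds_B = 60/41 = 1.4634
OR = Odds_A / Odds_B = 0.925 / 1.4634
Exactly, OR = (37 * 41) / (40 * 60) = 1517 / 2400
OR = 0.6321

0.6321


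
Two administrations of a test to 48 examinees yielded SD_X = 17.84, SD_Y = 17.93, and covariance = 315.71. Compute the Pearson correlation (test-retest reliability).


r = cov(X,Y) / (SD_X * SD_Y)
r = 315.71 / (17.84 * 17.93)
r = 315.71 / 319.8712
r = 0.987

0.987


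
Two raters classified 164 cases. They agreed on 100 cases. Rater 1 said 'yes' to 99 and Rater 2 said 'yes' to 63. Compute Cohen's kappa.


P_o = 100/164 = 0.609756
P_e = (99*63 + 65*101) / 26896 = 0.475982
kappa = (P_o - P_e) / (1 - P_e)
kappa = (0.609756 - 0.475982) / (1 - 0.475982)
kappa = 0.2553

0.2553


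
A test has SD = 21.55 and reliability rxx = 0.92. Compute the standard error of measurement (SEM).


SEM = SD * sqrt(1 - rxx)
SEM = 21.55 * sqrt(1 - 0.92)
SEM = 21.55 * sqrt(0.08) = 21.55 * 0.282843
SEM = 6.0953

6.0953


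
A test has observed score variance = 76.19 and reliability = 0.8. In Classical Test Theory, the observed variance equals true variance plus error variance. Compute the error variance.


var_true = rxx * var_obs = 0.8 * 76.19 = 60.952
var_error = var_obs - var_true
var_error = 76.19 - 60.952
var_error = 15.238

15.238


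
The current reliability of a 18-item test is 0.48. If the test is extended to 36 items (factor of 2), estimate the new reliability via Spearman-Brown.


r_new = (n * rxx) / (1 + (n-1) * rxx)
r_new = (2 * 0.48) / (1 + 1 * 0.48)
r_new = 0.96 / 1.48
r_new = 0.6486

0.6486


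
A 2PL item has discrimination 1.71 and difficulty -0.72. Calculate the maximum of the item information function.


For 2PL, max info at theta = b = -0.72
I_max = a^2 / 4 = 1.71^2 / 4
= 2.9241 / 4
I_max = 0.731

0.731


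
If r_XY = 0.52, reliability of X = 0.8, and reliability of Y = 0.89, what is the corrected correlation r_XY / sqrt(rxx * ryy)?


r_corrected = rxy / sqrt(rxx * ryy)
= 0.52 / sqrt(0.8 * 0.89)
= 0.52 / sqrt(0.712)
= 0.52 / 0.843801
r_corrected = 0.6163

0.6163


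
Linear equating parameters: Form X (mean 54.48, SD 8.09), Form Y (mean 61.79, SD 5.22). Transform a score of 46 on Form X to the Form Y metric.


slope = SD_Y / SD_X = 5.22 / 8.09 ~ 0.6452
intercept = mean_Y - slope * mean_X = 61.79 - (5.22 / 8.09) * 54.48 ~ 26.6373
Y = slope * X + intercept. To avoid rounding drift from the rounded slope/intercept, evaluate the equivalent form Y = mean_Y + SD_Y * (X - mean_X) / SD_X at full precision:
Y = 61.79 + 5.22 * (46 - 54.48) / 8.09
Y = 61.79 - 5.22 * 8.48 / 8.09
Y = 61.79 - 44.2656 / 8.09
Y = 61.79 - 5.4716
Y = 56.3184

56.3184


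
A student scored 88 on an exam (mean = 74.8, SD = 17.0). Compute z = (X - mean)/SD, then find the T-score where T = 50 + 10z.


z = (X - mean) / SD = (88 - 74.8) / 17.0
z = 13.2 / 17.0
z = 0.7765
T-score = T = 50 + 10z
Carry z at full precision (z = 13.2 / 17.0) into the conversion:
T-score = 50 + 10 * (13.2 / 17.0) = 50 + 132 / 17.0
T-score = 50 + 7.7647
T-score = 57.7647

57.7647


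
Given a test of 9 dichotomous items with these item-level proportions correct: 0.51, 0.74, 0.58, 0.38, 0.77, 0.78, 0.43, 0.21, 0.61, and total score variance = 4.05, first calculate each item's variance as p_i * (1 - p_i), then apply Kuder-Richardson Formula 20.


For each item, compute p_i * q_i:
  Item 1: 0.51 * 0.49 = 0.2499
  Item 2: 0.74 * 0.26 = 0.1924
  Item 3: 0.58 * 0.42 = 0.2436
  Item 4: 0.38 * 0.62 = 0.2356
  Item 5: 0.77 * 0.23 = 0.1771
  Item 6: 0.78 * 0.22 = 0.1716
  Item 7: 0.43 * 0.57 = 0.2451
  Item 8: 0.21 * 0.79 = 0.1659
  Item 9: 0.61 * 0.39 = 0.2379
Sum(p_i * q_i) = 0.2499 + 0.1924 + 0.2436 + 0.2356 + 0.1771 + 0.1716 + 0.2451 + 0.1659 + 0.2379 = 1.9191
KR-20 = (k/(k-1)) * (1 - Sum(p_i*q_i) / Var_total)
= (9/8) * (1 - 1.9191/4.05)
= 1.125 * 0.5261
KR-20 = 0.5919

0.5919


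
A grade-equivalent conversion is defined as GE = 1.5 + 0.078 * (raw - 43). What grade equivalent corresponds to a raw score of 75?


raw - median = 75 - 43 = 32
slope * diff = 0.078 * 32 = 2.496
GE = 1.5 + 2.496
GE = 3.996

3.996


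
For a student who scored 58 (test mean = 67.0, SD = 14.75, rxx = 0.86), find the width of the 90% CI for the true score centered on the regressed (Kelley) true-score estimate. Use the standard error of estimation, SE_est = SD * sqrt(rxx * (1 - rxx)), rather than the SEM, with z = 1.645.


True score estimate = 0.86*58 + 0.14*67.0 = 59.26
SE_est = SD * sqrt(rxx * (1 - rxx)) = 14.75 * sqrt(0.86 * 0.14) = 14.75 * sqrt(0.1204) = 5.118059
CI = T_est +/- z * SE_est, so width = 2 * z * SE_est = 2 * 1.645 * 5.118059
Width = 16.8384

16.8384


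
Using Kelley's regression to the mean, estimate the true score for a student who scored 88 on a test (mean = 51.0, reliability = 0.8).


T_est = rxx * X + (1 - rxx) * mean
T_est = 0.8 * 88 + 0.2 * 51.0
T_est = 70.4 + 10.2
T_est = 80.6

80.6


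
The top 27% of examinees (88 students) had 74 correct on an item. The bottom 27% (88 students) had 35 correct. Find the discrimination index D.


p_upper = 74/88 = 0.8409
p_lower = 35/88 = 0.3977
D = 0.8409 - 0.3977 = 0.4432

0.4432


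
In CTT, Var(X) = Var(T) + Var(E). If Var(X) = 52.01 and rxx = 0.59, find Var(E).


var_true = rxx * var_obs = 0.59 * 52.01 = 30.6859
var_error = var_obs - var_true
var_error = 52.01 - 30.6859
var_error = 21.3241

21.3241


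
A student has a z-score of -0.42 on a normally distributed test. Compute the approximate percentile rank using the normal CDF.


CDF(z) = 0.5 * (1 + erf(z/sqrt(2)))
erf(-0.297) = -0.3255
CDF = 0.3372
Percentile rank = 0.3372 * 100 = 33.72

33.72


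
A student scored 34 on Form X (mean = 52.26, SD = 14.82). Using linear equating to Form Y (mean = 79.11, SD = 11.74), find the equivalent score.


slope = SD_Y / SD_X = 11.74 / 14.82 ~ 0.7922
intercept = mean_Y - slope * mean_X = 79.11 - (11.74 / 14.82) * 52.26 ~ 37.7111
Y = slope * X + intercept. To avoid rounding drift from the rounded slope/intercept, evaluate the equivalent form Y = mean_Y + SD_Y * (X - mean_X) / SD_X at full precision:
Y = 79.11 + 11.74 * (34 - 52.26) / 14.82
Y = 79.11 - 11.74 * 18.26 / 14.82
Y = 79.11 - 214.3724 / 14.82
Y = 79.11 - 14.4651
Y = 64.6449

64.6449


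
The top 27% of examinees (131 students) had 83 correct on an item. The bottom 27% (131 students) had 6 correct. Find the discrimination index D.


p_upper = 83/131 = 0.6336
p_lower = 6/131 = 0.0458
D = 0.6336 - 0.0458 = 0.5878

0.5878


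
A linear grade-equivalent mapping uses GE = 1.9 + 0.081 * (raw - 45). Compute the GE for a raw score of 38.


raw - median = 38 - 45 = -7
slope * diff = 0.081 * -7 = -0.567
GE = 1.9 + -0.567
GE = 1.333

1.333


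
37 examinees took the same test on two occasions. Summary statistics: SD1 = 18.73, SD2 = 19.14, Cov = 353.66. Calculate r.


r = cov(X,Y) / (SD_X * SD_Y)
r = 353.66 / (18.73 * 19.14)
r = 353.66 / 358.4922
r = 0.9865

0.9865


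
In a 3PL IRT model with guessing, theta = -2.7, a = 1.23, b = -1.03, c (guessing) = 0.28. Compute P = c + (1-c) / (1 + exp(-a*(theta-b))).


logit = 1.23*(-2.7 - -1.03) = -2.0541
P* = 1/(1 + exp(--2.0541)) = 0.1136
P = 0.28 + (1 - 0.28) * 0.1136
P = 0.3618

0.3618


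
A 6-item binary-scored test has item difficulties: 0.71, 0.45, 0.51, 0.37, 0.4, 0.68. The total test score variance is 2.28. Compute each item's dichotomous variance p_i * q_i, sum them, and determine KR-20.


For each item, compute p_i * q_i:
  Item 1: 0.71 * 0.29 = 0.2059
  Item 2: 0.45 * 0.55 = 0.2475
  Item 3: 0.51 * 0.49 = 0.2499
  Item 4: 0.37 * 0.63 = 0.2331
  Item 5: 0.4 * 0.6 = 0.24
  Item 6: 0.68 * 0.32 = 0.2176
Sum(p_i * q_i) = 0.2059 + 0.2475 + 0.2499 + 0.2331 + 0.24 + 0.2176 = 1.394
KR-20 = (k/(k-1)) * (1 - Sum(p_i*q_i) / Var_total)
= (6/5) * (1 - 1.394/2.28)
= 1.2 * 0.3886
KR-20 = 0.4663

0.4663


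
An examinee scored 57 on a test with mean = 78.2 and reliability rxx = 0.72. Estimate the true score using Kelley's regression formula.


T_est = rxx * X + (1 - rxx) * mean
T_est = 0.72 * 57 + 0.28 * 78.2
T_est = 41.04 + 21.896
T_est = 62.936

62.936


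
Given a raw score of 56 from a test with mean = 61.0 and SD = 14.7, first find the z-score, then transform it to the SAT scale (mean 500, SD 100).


z = (X - mean) / SD = (56 - 61.0) / 14.7
z = -5.0 / 14.7
z = -0.3401
SAT-scale = SAT = 500 + 100z
Carry z at full precision (z = -5.0 / 14.7) into the conversion:
SAT-scale = 500 + 100 * (-5.0 / 14.7) = 500 + -500 / 14.7
SAT-scale = 500 + -34.0136
SAT-scale = 465.9864

465.9864


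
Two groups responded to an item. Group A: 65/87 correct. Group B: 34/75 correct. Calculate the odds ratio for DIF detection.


Odds_A = 65/22 = 2.9545
Odds_B = 34/41 = 0.8293
OR = Odds_A / Odds_B = 2.9545 / 0.8293
Exactly, OR = (65 * 41) / (22 * 34) = 2665 / 748
OR = 3.5628

3.5628


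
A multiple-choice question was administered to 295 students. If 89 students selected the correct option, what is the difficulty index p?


Item difficulty p = number correct / total examinees
p = 89 / 295
p = 0.3017

0.3017


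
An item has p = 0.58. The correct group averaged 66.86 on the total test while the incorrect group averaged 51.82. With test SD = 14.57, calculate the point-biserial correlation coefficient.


q = 1 - p = 0.42
rpb = ((M1 - M0) / SD) * sqrt(p * q)
rpb = ((66.86 - 51.82) / 14.57) * sqrt(0.58 * 0.42)
rpb = 0.5095

0.5095


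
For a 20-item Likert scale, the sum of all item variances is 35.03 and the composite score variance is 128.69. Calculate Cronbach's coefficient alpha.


alpha = (k/(k-1)) * (1 - sum(si^2)/s_total^2)
= (20/19) * (1 - 35.03/128.69)
alpha = 0.7661

0.7661


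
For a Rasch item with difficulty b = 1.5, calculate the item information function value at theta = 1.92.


P = 1/(1+exp(-(1.92-1.5))) = 0.6035
I = P*(1-P) = 0.6035 * 0.3965
I = 0.2393

0.2393


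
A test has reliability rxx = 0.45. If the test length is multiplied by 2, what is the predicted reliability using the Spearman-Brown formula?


r_new = (n * rxx) / (1 + (n-1) * rxx)
r_new = (2 * 0.45) / (1 + 1 * 0.45)
r_new = 0.9 / 1.45
r_new = 0.6207

0.6207


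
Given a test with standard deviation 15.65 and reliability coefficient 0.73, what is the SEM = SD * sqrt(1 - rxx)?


SEM = SD * sqrt(1 - rxx)
SEM = 15.65 * sqrt(1 - 0.73)
SEM = 15.65 * sqrt(0.27) = 15.65 * 0.519615
SEM = 8.132

8.132


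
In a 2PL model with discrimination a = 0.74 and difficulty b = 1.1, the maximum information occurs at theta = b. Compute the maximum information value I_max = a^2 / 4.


For 2PL, max info at theta = b = 1.1
I_max = a^2 / 4 = 0.74^2 / 4
= 0.5476 / 4
I_max = 0.1369

0.1369


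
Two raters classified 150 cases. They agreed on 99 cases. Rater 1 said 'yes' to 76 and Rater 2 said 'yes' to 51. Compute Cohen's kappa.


P_o = 99/150 = 0.66
P_e = (76*51 + 74*99) / 22500 = 0.497867
kappa = (P_o - P_e) / (1 - P_e)
kappa = (0.66 - 0.497867) / (1 - 0.497867)
kappa = 0.3229

0.3229


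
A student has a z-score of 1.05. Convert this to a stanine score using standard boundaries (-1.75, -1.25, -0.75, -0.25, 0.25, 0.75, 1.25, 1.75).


Stanine boundaries: [-1.75, -1.25, -0.75, -0.25, 0.25, 0.75, 1.25, 1.75]
z = 1.05
Check each boundary:
  z >= -1.75 -> could be stanine 2
  z >= -1.25 -> could be stanine 3
  z >= -0.75 -> could be stanine 4
  z >= -0.25 -> could be stanine 5
  z >= 0.25 -> could be stanine 6
  z >= 0.75 -> could be stanine 7
  z < 1.25
  z < 1.75
Highest qualifying boundary gives stanine = 7

7


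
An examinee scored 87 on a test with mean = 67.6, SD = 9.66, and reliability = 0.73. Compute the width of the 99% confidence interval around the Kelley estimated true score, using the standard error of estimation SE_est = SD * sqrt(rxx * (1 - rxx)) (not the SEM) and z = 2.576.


True score estimate = 0.73*87 + 0.27*67.6 = 81.762
SE_est = SD * sqrt(rxx * (1 - rxx)) = 9.66 * sqrt(0.73 * 0.27) = 9.66 * sqrt(0.1971) = 4.288648
CI = T_est +/- z * SE_est, so width = 2 * z * SE_est = 2 * 2.576 * 4.288648
Width = 22.0951

22.0951


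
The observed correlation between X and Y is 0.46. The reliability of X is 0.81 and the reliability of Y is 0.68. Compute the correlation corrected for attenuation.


r_corrected = rxy / sqrt(rxx * ryy)
= 0.46 / sqrt(0.81 * 0.68)
= 0.46 / sqrt(0.5508)
= 0.46 / 0.742159
r_corrected = 0.6198

0.6198


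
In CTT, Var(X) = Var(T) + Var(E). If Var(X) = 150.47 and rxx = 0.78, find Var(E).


var_true = rxx * var_obs = 0.78 * 150.47 = 117.3666
var_error = var_obs - var_true
var_error = 150.47 - 117.3666
var_error = 33.1034

33.1034


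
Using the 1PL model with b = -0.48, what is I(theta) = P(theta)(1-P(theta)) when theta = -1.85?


P = 1/(1+exp(-(-1.85--0.48))) = 0.2026
I = P*(1-P) = 0.2026 * 0.7974
I = 0.1616

0.1616


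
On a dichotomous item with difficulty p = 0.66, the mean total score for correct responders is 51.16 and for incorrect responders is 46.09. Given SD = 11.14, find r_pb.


q = 1 - p = 0.34
rpb = ((M1 - M0) / SD) * sqrt(p * q)
rpb = ((51.16 - 46.09) / 11.14) * sqrt(0.66 * 0.34)
rpb = 0.2156

0.2156


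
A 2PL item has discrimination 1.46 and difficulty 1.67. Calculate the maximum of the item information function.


For 2PL, max info at theta = b = 1.67
I_max = a^2 / 4 = 1.46^2 / 4
= 2.1316 / 4
I_max = 0.5329

0.5329


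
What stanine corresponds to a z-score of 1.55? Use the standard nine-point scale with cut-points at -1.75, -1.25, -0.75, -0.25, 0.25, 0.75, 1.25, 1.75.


Stanine boundaries: [-1.75, -1.25, -0.75, -0.25, 0.25, 0.75, 1.25, 1.75]
z = 1.55
Check each boundary:
  z >= -1.75 -> could be stanine 2
  z >= -1.25 -> could be stanine 3
  z >= -0.75 -> could be stanine 4
  z >= -0.25 -> could be stanine 5
  z >= 0.25 -> could be stanine 6
  z >= 0.75 -> could be stanine 7
  z >= 1.25 -> could be stanine 8
  z < 1.75
Highest qualifying boundary gives stanine = 8

8


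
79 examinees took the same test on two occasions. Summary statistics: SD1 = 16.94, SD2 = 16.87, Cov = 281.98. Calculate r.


r = cov(X,Y) / (SD_X * SD_Y)
r = 281.98 / (16.94 * 16.87)
r = 281.98 / 285.7778
r = 0.9867

0.9867


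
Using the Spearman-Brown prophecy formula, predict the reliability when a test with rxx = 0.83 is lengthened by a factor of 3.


r_new = (n * rxx) / (1 + (n-1) * rxx)
r_new = (3 * 0.83) / (1 + 2 * 0.83)
r_new = 2.49 / 2.66
r_new = 0.9361

0.9361


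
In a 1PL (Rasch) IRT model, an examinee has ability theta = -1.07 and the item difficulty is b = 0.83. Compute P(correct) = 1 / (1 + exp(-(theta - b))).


theta - b = -1.07 - 0.83 = -1.9
exp(-(theta - b)) = exp(1.9) = 6.6859
P = 1 / (1 + 6.6859)
P = 0.1301

0.1301


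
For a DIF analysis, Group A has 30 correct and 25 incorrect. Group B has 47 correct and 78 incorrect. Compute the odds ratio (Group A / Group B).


Odds_A = 30/25 = 1.2
Odds_B = 47/78 = 0.6026
OR = Odds_A / Odds_B = 1.2 / 0.6026
Exactly, OR = (30 * 78) / (25 * 47) = 2340 / 1175
OR = 1.9915

1.9915


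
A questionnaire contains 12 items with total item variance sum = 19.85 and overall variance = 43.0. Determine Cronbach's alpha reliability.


alpha = (k/(k-1)) * (1 - sum(si^2)/s_total^2)
= (12/11) * (1 - 19.85/43.0)
alpha = 0.5873

0.5873


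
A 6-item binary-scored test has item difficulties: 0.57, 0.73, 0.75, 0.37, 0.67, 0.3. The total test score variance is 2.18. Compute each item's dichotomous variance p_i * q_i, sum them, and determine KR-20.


For each item, compute p_i * q_i:
  Item 1: 0.57 * 0.43 = 0.2451
  Item 2: 0.73 * 0.27 = 0.1971
  Item 3: 0.75 * 0.25 = 0.1875
  Item 4: 0.37 * 0.63 = 0.2331
  Item 5: 0.67 * 0.33 = 0.2211
  Item 6: 0.3 * 0.7 = 0.21
Sum(p_i * q_i) = 0.2451 + 0.1971 + 0.1875 + 0.2331 + 0.2211 + 0.21 = 1.2939
KR-20 = (k/(k-1)) * (1 - Sum(p_i*q_i) / Var_total)
= (6/5) * (1 - 1.2939/2.18)
= 1.2 * 0.4065
KR-20 = 0.4878

0.4878


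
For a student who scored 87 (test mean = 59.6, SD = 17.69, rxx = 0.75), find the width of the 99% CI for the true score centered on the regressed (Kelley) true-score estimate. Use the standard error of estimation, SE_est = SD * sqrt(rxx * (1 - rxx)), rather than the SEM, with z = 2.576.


True score estimate = 0.75*87 + 0.25*59.6 = 80.15
SE_est = SD * sqrt(rxx * (1 - rxx)) = 17.69 * sqrt(0.75 * 0.25) = 17.69 * sqrt(0.1875) = 7.659995
CI = T_est +/- z * SE_est, so width = 2 * z * SE_est = 2 * 2.576 * 7.659995
Width = 39.4643

39.4643


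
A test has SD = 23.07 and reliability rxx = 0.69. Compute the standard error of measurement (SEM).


SEM = SD * sqrt(1 - rxx)
SEM = 23.07 * sqrt(1 - 0.69)
SEM = 23.07 * sqrt(0.31) = 23.07 * 0.556776
SEM = 12.8448

12.8448


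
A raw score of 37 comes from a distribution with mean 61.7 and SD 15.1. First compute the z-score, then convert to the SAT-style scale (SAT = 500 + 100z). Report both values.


z = (X - mean) / SD = (37 - 61.7) / 15.1
z = -24.7 / 15.1
z = -1.6358
SAT-scale = SAT = 500 + 100z
Carry z at full precision (z = -24.7 / 15.1) into the conversion:
SAT-scale = 500 + 100 * (-24.7 / 15.1) = 500 + -2470 / 15.1
SAT-scale = 500 + -163.5762
SAT-scale = 336.4238

336.4238


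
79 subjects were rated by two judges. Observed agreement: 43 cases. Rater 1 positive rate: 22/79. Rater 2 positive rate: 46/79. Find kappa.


P_o = 43/79 = 0.544304
P_e = (22*46 + 57*33) / 6241 = 0.463548
kappa = (P_o - P_e) / (1 - P_e)
kappa = (0.544304 - 0.463548) / (1 - 0.463548)
kappa = 0.1505

0.1505


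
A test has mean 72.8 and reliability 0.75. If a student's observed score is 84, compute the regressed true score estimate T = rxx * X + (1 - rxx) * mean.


T_est = rxx * X + (1 - rxx) * mean
T_est = 0.75 * 84 + 0.25 * 72.8
T_est = 63.0 + 18.2
T_est = 81.2

81.2


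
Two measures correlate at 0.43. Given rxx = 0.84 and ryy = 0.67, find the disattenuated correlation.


r_corrected = rxy / sqrt(rxx * ryy)
= 0.43 / sqrt(0.84 * 0.67)
= 0.43 / sqrt(0.5628)
= 0.43 / 0.7502
r_corrected = 0.5732

0.5732


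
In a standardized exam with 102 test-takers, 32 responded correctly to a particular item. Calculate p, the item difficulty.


Item difficulty p = number correct / total examinees
p = 32 / 102
p = 0.3137

0.3137


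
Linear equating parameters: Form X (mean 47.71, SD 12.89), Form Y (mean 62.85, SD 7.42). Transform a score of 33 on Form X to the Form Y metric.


slope = SD_Y / SD_X = 7.42 / 12.89 ~ 0.5756
intercept = mean_Y - slope * mean_X = 62.85 - (7.42 / 12.89) * 47.71 ~ 35.3862
Y = slope * X + intercept. To avoid rounding drift from the rounded slope/intercept, evaluate the equivalent form Y = mean_Y + SD_Y * (X - mean_X) / SD_X at full precision:
Y = 62.85 + 7.42 * (33 - 47.71) / 12.89
Y = 62.85 - 7.42 * 14.71 / 12.89
Y = 62.85 - 109.1482 / 12.89
Y = 62.85 - 8.4677
Y = 54.3823

54.3823


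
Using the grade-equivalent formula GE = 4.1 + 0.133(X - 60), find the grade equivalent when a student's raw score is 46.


raw - median = 46 - 60 = -14
slope * diff = 0.133 * -14 = -1.862
GE = 4.1 + -1.862
GE = 2.238

2.238


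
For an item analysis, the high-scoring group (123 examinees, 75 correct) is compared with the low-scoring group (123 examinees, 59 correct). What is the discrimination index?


p_upper = 75/123 = 0.6098
p_lower = 59/123 = 0.4797
D = 0.6098 - 0.4797 = 0.1301

0.1301
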